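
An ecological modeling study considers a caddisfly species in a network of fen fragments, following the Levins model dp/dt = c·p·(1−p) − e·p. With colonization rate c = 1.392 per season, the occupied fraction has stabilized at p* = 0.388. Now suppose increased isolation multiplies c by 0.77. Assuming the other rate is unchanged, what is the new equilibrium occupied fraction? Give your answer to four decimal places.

Balance c(1−p*) = e gives e = 1.392×(1 − 0.38800) = 0.85190.
New p* = 1 − e/c = 1 − 0.85190/1.07184 = 0.20520.

0.2052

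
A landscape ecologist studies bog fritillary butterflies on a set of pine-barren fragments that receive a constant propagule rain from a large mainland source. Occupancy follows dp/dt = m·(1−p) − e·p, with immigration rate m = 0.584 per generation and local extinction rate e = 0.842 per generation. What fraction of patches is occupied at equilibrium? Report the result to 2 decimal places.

Setting dp/dt = 0: m − m·p* = e·p*, so m = (m+e)·p*.
p* = m/(m+e) = 0.584/(0.584+0.842) = 0.584/1.4260 = 0.4095.

0.41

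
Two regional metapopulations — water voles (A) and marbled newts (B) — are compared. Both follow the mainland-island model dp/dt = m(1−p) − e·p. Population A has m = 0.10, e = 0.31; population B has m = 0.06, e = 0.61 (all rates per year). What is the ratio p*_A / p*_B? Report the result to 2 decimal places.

2.72

A: p*_A = m/(m+e) = 0.10/0.4100 = 0.2439.
B: p*_B = 0.06/0.6700 = 0.0896.
p*_A / p*_B = 0.2439/0.0896 = 2.7236.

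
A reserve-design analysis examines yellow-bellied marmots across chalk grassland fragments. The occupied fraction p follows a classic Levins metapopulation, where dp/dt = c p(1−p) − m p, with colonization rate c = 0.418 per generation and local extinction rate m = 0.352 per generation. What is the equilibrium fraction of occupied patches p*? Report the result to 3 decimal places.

0.158

At equilibrium, colonization balances extinction: c·p*·(1−p*) = m·p*.
So p* = 1 − m/c = 1 − 0.352/0.418 = 1 − 0.8421 = 0.1579.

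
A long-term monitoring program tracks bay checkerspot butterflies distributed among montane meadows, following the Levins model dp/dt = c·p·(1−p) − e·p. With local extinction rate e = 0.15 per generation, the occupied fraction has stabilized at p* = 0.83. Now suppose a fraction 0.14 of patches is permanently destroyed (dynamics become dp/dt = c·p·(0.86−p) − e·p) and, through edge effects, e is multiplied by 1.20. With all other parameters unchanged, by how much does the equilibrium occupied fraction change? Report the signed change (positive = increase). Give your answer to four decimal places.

-0.1740

Balance c(1−p*) = e gives c = e/(1 − 0.83000) = 0.15/0.17000 = 0.88235.
New p* = 0.86 − e/c = 0.86 − 0.18000/0.88235 = 0.65600.
Δp* = 0.65600 − 0.83000 = -0.17400.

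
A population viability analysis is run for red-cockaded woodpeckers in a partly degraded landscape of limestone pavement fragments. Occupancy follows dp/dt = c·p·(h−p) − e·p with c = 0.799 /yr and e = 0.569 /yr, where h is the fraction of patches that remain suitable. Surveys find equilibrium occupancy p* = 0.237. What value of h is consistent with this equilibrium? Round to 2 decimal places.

0.95

At equilibrium c(h−p*) = e, so h = p* + e/c.
h = 0.237 + 0.569/0.799 = 0.237 + 0.7121 = 0.9491.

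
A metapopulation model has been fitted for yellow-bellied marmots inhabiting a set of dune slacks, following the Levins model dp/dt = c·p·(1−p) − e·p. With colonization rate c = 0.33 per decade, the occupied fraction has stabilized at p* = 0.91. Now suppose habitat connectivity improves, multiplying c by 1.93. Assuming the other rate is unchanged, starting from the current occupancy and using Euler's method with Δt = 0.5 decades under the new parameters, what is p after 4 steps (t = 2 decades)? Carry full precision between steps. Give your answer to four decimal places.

0.9426

Balance c(1−p*) = e gives e = 0.33×(1 − 0.91000) = 0.02970.
Starting from p₀ = 0.91000; update p ← p + (dp/dt)·Δt with the new parameters.
p: 0.91000 → 0.92257  (Δp = +0.01257)
p: 0.92257 → 0.93162  (Δp = +0.00905)
p: 0.93162 → 0.93807  (Δp = +0.00645)
p: 0.93807 → 0.94264  (Δp = +0.00457)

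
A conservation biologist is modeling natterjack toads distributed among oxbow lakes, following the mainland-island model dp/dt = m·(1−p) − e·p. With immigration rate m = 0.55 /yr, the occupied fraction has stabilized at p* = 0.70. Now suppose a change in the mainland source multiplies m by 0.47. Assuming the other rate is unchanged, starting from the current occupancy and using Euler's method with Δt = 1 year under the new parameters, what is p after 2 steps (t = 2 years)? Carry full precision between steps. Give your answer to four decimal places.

Balance m(1−p*) = e·p* gives e = m(1−p*)/p* = 0.55×0.30000/0.70000 = 0.23571.
Starting from p₀ = 0.70000; update p ← p + (dp/dt)·Δt with the new parameters.
p: 0.70000 → 0.61255  (Δp = -0.08745)
p: 0.61255 → 0.56832  (Δp = -0.04423)

0.5683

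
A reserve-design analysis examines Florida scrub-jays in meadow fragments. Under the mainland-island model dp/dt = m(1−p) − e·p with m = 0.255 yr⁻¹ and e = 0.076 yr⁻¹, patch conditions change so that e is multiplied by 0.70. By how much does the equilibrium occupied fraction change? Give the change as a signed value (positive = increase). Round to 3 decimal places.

0.057

Before: p* = 0.255/(0.255+0.076) = 0.7704.
After: m = 0.255, e = 0.0532; p* = 0.255/0.3082 = 0.8274.
Δp* = 0.8274 − 0.7704 = +0.0570.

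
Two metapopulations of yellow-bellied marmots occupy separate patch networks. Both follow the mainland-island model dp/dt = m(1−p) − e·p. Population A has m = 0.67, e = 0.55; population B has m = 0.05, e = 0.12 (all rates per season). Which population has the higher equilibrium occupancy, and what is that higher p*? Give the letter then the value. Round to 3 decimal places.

A: p*_A = m/(m+e) = 0.67/1.2200 = 0.5492.
B: p*_B = 0.05/0.1700 = 0.2941.
A is higher at 0.5492.

A, 0.549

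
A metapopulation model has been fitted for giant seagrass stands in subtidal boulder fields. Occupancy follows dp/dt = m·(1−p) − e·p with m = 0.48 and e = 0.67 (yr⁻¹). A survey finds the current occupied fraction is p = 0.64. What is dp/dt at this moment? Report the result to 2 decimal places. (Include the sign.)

-0.26

Colonization term: m·(1−p) = 0.48×0.3600 = 0.17280.
Extinction term: e·p = 0.42880.
dp/dt = 0.17280 − 0.42880 = -0.25600.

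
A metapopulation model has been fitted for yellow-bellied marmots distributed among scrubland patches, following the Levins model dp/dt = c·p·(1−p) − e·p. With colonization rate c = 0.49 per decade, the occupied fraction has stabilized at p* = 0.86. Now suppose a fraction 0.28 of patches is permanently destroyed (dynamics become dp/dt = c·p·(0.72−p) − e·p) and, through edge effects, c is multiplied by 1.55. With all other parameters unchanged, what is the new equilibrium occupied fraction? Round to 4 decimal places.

0.6297

Balance c(1−p*) = e gives e = 0.49×(1 − 0.86000) = 0.06860.
New p* = 0.72 − e/c = 0.72 − 0.06860/0.75950 = 0.62968.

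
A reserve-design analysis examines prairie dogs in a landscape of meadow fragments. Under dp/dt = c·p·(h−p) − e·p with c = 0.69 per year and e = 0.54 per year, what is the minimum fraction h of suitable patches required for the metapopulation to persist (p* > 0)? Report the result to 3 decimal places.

0.783

p* = h − e/c is positive only when h > e/c.
h_min = e/c = 0.54/0.69 = 0.7826.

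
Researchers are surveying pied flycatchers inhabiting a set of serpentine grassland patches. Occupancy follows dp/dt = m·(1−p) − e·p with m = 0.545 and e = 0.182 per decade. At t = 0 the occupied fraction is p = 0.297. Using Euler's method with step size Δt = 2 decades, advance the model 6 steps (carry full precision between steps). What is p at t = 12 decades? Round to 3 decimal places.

0.746

Update rule: p ← p + [m·(1−p) − e·p]·Δt with Δt = 2.
p: 0.29700 → 0.95516  (Δp = +0.65816)
p: 0.95516 → 0.65636  (Δp = -0.29881)
p: 0.65636 → 0.79201  (Δp = +0.13566)
p: 0.79201 → 0.73043  (Δp = -0.06159)
p: 0.73043 → 0.75839  (Δp = +0.02796)
p: 0.75839 → 0.74569  (Δp = -0.01269)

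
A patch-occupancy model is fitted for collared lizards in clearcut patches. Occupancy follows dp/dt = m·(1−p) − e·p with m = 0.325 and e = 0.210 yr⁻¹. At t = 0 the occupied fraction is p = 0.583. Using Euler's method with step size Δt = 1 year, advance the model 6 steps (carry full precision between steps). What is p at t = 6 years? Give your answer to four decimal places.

0.6072

Update rule: p ← p + [m·(1−p) − e·p]·Δt with Δt = 1.
  1  |  dp/dt·Δt = +0.013095  |  p_1 = 0.596095
  2  |  dp/dt·Δt = +0.006089  |  p_2 = 0.602184
  3  |  dp/dt·Δt = +0.002831  |  p_3 = 0.605016
  4  |  dp/dt·Δt = +0.001317  |  p_4 = 0.606332
  5  |  dp/dt·Δt = +0.000612  |  p_5 = 0.606945
  6  |  dp/dt·Δt = +0.000285  |  p_6 = 0.607229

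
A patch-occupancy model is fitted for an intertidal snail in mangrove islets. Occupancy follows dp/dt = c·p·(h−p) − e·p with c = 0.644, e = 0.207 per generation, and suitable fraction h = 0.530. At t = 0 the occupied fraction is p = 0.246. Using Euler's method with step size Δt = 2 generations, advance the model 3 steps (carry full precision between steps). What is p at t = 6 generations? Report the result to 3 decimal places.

Update rule: p ← p + [c·p·(h−p) − e·p]·Δt with Δt = 2.
p: 0.24600 → 0.23414  (Δp = -0.01186)
p: 0.23414 → 0.22643  (Δp = -0.00771)
p: 0.22643 → 0.22122  (Δp = -0.00521)

0.221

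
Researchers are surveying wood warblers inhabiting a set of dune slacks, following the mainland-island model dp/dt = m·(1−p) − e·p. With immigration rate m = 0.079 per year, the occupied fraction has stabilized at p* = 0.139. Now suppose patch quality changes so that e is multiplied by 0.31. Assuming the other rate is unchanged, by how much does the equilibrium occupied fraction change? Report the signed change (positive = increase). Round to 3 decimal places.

Balance m(1−p*) = e·p* gives e = m(1−p*)/p* = 0.079×0.86100/0.13900 = 0.48935.
New p* = m/(m+e) = 0.07900/(0.07900+0.15170) = 0.34244.
Δp* = 0.34244 − 0.13900 = +0.20344.

0.203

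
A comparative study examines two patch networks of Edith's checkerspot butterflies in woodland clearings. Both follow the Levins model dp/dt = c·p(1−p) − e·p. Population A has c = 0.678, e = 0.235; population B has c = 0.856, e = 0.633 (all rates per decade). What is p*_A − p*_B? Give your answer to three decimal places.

0.393

A: p*_A = 1 − 0.235/0.678 = 0.6534.
B: p*_B = 1 − 0.633/0.856 = 0.2605.
p*_A − p*_B = 0.6534 − 0.2605 = 0.3929.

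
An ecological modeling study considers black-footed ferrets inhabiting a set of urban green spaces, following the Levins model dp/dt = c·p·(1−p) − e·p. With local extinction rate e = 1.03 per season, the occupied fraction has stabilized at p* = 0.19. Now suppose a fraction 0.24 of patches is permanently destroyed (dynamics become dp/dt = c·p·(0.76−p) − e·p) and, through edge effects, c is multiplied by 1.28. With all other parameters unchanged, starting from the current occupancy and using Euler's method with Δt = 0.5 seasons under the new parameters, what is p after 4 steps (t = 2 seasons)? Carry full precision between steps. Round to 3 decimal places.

0.161

Balance c(1−p*) = e gives c = e/(1 − 0.19000) = 1.03/0.81000 = 1.27160.
Starting from p₀ = 0.19000; update p ← p + (dp/dt)·Δt with the new parameters.
step 1: Δp = -0.00971, p = 0.18029
step 2: Δp = -0.00779, p = 0.17250
step 3: Δp = -0.00636, p = 0.16614
step 4: Δp = -0.00527, p = 0.16087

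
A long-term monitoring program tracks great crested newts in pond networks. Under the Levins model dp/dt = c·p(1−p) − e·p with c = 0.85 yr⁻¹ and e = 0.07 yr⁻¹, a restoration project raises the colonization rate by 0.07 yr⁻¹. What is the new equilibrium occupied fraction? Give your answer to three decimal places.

0.924

Before: p* = 1 − 0.07/0.85 = 0.9176.
After the change, c = 0.92, e = 0.07, so p* = 1 − 0.07/0.92 = 0.9239.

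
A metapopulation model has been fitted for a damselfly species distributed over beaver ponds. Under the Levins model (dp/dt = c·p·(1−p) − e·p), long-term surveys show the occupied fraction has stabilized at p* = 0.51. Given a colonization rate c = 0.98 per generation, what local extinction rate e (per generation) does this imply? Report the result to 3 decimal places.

At equilibrium c(1−p*) = e.
e = 0.98 × (1 − 0.51) = 0.98 × 0.4900 = 0.4802.

0.480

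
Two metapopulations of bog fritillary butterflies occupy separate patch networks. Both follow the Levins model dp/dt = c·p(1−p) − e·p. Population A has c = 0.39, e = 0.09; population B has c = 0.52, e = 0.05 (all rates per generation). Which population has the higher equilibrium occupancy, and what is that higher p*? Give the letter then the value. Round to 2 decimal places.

A: p*_A = 1 − 0.09/0.39 = 0.7692.
B: p*_B = 1 − 0.05/0.52 = 0.9038.
B is higher at 0.9038.

B, 0.90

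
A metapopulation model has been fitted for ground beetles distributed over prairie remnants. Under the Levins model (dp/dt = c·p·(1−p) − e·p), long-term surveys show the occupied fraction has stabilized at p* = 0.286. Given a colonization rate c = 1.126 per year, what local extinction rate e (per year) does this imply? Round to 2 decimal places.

At equilibrium c(1−p*) = e.
e = 1.126 × (1 − 0.286) = 1.126 × 0.7140 = 0.8040.

0.80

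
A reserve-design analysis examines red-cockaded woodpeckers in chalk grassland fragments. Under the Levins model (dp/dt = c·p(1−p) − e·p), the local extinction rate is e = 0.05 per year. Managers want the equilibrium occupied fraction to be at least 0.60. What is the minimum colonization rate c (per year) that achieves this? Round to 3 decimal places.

0.125

p* = 1 − e/c ≥ 0.60 requires e/c ≤ 0.4000, i.e. c ≥ e/0.4000.
c_min = 0.05/0.4000 = 0.1250.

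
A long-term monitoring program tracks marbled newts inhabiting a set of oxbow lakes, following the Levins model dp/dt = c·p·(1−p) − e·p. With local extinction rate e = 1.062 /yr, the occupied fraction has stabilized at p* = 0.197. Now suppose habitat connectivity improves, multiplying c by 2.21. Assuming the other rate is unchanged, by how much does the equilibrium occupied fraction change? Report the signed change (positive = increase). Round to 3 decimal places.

Balance c(1−p*) = e gives c = e/(1 − 0.19700) = 1.062/0.80300 = 1.32254.
New p* = 1 − e/c = 1 − 1.06200/2.92281 = 0.63665.
Δp* = 0.63665 − 0.19700 = +0.43965.

0.440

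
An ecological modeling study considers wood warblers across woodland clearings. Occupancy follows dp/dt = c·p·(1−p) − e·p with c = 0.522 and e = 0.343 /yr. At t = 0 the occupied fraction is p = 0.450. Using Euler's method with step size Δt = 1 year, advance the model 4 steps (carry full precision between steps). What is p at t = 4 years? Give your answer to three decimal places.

Update rule: p ← p + [c·p·(1−p) − e·p]·Δt with Δt = 1.
  1  |  dp/dt·Δt = -0.025155  |  p_1 = 0.424845
  2  |  dp/dt·Δt = -0.018170  |  p_2 = 0.406675
  3  |  dp/dt·Δt = -0.013536  |  p_3 = 0.393139
  4  |  dp/dt·Δt = -0.010308  |  p_4 = 0.382831

0.383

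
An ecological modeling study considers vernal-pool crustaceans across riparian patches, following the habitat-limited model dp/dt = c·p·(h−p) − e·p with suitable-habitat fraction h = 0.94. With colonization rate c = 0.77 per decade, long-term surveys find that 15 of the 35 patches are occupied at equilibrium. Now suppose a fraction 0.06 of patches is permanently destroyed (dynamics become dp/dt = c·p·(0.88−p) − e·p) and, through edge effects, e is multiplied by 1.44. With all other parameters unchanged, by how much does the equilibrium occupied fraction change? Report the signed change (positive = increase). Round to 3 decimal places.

-0.285

Observed p* = 15/35 = 0.42857.
Balance c(h−p*) = e gives e = 0.77×(0.94 − 0.42857) = 0.39380.
New p* = 0.88 − e/c = 0.88 − 0.56707/0.77000 = 0.14355.
Δp* = 0.14355 − 0.42857 = -0.28502.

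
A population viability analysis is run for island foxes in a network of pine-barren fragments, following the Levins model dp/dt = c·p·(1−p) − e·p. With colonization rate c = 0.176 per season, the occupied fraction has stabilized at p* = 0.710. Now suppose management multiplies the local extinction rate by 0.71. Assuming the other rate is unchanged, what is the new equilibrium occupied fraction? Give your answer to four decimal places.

0.7941

Balance c(1−p*) = e gives e = 0.176×(1 − 0.71000) = 0.05104.
New p* = 1 − e/c = 1 − 0.03624/0.17600 = 0.79409.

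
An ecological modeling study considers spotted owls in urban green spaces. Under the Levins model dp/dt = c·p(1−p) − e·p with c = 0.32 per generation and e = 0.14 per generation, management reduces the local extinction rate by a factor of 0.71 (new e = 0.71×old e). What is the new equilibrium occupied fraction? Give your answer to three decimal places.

0.689

Before: p* = 1 − 0.14/0.32 = 0.5625.
After the change, c = 0.32, e = 0.0994, so p* = 1 − 0.0994/0.32 = 0.6894.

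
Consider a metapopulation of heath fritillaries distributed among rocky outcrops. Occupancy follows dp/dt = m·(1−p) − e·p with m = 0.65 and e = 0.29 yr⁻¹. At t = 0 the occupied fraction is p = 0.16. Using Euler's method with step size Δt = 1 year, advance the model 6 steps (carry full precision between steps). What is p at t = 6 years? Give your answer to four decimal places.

0.6915

Update rule: p ← p + [m·(1−p) − e·p]·Δt with Δt = 1.
p: 0.16000 → 0.65960  (Δp = +0.49960)
p: 0.65960 → 0.68958  (Δp = +0.02998)
p: 0.68958 → 0.69137  (Δp = +0.00180)
p: 0.69137 → 0.69148  (Δp = +0.00011)
p: 0.69148 → 0.69149  (Δp = +0.00001)
p: 0.69149 → 0.69149  (Δp = +0.00000)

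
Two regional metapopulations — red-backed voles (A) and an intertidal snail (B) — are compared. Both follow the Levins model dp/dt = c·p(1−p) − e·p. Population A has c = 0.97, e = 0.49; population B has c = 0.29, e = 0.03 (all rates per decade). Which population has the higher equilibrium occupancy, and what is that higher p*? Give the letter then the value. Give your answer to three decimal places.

A: p*_A = 1 − 0.49/0.97 = 0.4948.
B: p*_B = 1 − 0.03/0.29 = 0.8966.
B is higher at 0.8966.

B, 0.897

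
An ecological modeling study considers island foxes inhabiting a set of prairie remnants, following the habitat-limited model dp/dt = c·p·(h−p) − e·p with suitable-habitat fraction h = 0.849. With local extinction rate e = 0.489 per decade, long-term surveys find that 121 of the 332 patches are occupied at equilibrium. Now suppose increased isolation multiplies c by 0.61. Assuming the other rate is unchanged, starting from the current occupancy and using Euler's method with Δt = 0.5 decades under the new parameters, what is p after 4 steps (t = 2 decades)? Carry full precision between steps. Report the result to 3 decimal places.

0.260

Observed p* = 121/332 = 0.36446.
Balance c(h−p*) = e gives c = e/(0.849 − 0.36446) = 0.489/0.48454 = 1.00920.
Starting from p₀ = 0.36446; update p ← p + (dp/dt)·Δt with the new parameters.
t = 0.5: p = 0.36446 + (-0.03475) = 0.32970
t = 1: p = 0.32970 + (-0.02791) = 0.30179
t = 1.5: p = 0.30179 + (-0.02296) = 0.27884
t = 2: p = 0.27884 + (-0.01924) = 0.25960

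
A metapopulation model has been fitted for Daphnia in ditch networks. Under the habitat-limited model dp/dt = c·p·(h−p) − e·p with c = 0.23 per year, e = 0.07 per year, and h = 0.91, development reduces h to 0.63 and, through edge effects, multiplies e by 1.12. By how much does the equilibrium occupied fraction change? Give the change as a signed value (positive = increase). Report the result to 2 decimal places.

Before: p* = h − e/c = 0.91 − 0.07/0.23 = 0.91 − 0.3043 = 0.6057.
After: c = 0.23, e = 0.0784, h = 0.63; p* = 0.63 − 0.0784/0.23 = 0.2891.
Δp* = 0.2891 − 0.6057 = -0.3165.

-0.32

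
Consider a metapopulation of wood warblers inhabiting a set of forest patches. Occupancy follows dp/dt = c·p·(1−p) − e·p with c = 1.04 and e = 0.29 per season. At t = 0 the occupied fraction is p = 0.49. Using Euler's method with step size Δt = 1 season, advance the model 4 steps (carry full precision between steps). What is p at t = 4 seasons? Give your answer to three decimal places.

0.718

Update rule: p ← p + [c·p·(1−p) − e·p]·Δt with Δt = 1.
  1  |  dp/dt·Δt = +0.117796  |  p_1 = 0.607796
  2  |  dp/dt·Δt = +0.071654  |  p_2 = 0.679450
  3  |  dp/dt·Δt = +0.029469  |  p_3 = 0.708919
  4  |  dp/dt·Δt = +0.009020  |  p_4 = 0.717940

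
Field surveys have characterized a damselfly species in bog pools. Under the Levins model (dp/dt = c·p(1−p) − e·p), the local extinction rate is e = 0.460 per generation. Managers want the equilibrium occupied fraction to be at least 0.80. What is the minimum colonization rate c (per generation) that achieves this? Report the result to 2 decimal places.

p* = 1 − e/c ≥ 0.80 requires e/c ≤ 0.2000, i.e. c ≥ e/0.2000.
c_min = 0.460/0.2000 = 2.3000.

2.30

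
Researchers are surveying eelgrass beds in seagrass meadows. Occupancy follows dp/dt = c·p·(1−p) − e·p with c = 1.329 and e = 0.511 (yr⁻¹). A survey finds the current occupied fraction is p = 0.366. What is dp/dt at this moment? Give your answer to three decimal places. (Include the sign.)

Colonization term: c·p·(1−p) = 1.329×0.366×0.6340 = 0.30839.
Extinction term: e·p = 0.18703.
dp/dt = 0.30839 − 0.18703 = 0.12136.

0.121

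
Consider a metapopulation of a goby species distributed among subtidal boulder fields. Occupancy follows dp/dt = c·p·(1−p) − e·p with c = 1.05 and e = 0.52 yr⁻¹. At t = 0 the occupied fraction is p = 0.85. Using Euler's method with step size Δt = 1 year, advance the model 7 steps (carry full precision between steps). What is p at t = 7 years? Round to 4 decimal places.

0.5051

Update rule: p ← p + [c·p·(1−p) − e·p]·Δt with Δt = 1.
p: 0.85000 → 0.54187  (Δp = -0.30812)
p: 0.54187 → 0.52076  (Δp = -0.02112)
p: 0.52076 → 0.51201  (Δp = -0.00875)
p: 0.51201 → 0.50811  (Δp = -0.00390)
p: 0.50811 → 0.50633  (Δp = -0.00179)
p: 0.50633 → 0.50549  (Δp = -0.00083)
p: 0.50549 → 0.50511  (Δp = -0.00039)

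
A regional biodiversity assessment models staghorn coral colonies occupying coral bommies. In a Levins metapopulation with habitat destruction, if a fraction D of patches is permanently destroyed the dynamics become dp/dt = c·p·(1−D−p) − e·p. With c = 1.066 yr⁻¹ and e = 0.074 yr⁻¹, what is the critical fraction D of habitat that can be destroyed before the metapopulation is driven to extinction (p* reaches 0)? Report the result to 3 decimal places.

The nontrivial equilibrium is p* = (1−D) − e/c; extinction occurs when this hits zero.
So D_crit = 1 − e/c = 1 − 0.074/1.066 = 1 − 0.0694 = 0.9306.
Note this equals the original equilibrium occupancy — the Levins extinction-debt result.

0.931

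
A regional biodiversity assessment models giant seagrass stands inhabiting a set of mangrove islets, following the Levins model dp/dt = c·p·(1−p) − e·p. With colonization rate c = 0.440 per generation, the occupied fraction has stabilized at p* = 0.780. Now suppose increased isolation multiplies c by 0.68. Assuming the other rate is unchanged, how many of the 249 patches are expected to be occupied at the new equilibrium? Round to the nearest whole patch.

168

Balance c(1−p*) = e gives e = 0.440×(1 − 0.78000) = 0.09680.
New p* = 1 − e/c = 1 − 0.09680/0.29920 = 0.67647.
Expected occupied = 249 × 0.67647 = 168.44 ≈ 168.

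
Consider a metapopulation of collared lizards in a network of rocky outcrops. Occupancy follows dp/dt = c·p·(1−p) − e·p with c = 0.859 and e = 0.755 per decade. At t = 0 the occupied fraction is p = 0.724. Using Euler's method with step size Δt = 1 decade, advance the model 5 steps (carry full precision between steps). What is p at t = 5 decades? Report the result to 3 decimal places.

0.199

Update rule: p ← p + [c·p·(1−p) − e·p]·Δt with Δt = 1.
step 1: Δp = -0.37497, p = 0.34903
step 2: Δp = -0.06835, p = 0.28068
step 3: Δp = -0.03848, p = 0.24220
step 4: Δp = -0.02520, p = 0.21700
step 5: Δp = -0.01788, p = 0.19912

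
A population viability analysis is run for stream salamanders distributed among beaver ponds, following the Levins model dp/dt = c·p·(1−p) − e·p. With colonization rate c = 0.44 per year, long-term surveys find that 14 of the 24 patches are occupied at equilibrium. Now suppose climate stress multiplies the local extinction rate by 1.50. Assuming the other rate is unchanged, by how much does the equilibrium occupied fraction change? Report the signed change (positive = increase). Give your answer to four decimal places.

Observed p* = 14/24 = 0.58333.
Balance c(1−p*) = e gives e = 0.44×(1 − 0.58333) = 0.18333.
New p* = 1 − e/c = 1 − 0.27499/0.44000 = 0.37502.
Δp* = 0.37502 − 0.58333 = -0.20831.

-0.2083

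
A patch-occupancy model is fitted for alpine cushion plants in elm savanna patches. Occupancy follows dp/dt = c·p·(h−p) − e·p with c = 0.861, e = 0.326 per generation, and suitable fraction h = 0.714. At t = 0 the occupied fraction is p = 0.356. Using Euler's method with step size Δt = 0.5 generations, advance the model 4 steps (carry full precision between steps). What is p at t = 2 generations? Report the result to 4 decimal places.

0.3461

Update rule: p ← p + [c·p·(h−p) − e·p]·Δt with Δt = 0.5.
  1  |  dp/dt·Δt = -0.003162  |  p_1 = 0.352838
  2  |  dp/dt·Δt = -0.002653  |  p_2 = 0.350185
  3  |  dp/dt·Δt = -0.002233  |  p_3 = 0.347952
  4  |  dp/dt·Δt = -0.001885  |  p_4 = 0.346067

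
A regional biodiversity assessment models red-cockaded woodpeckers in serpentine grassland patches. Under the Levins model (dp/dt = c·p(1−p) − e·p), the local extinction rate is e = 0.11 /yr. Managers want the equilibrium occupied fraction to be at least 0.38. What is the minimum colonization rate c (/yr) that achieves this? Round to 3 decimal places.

0.177

p* = 1 − e/c ≥ 0.38 requires e/c ≤ 0.6200, i.e. c ≥ e/0.6200.
c_min = 0.11/0.6200 = 0.1774.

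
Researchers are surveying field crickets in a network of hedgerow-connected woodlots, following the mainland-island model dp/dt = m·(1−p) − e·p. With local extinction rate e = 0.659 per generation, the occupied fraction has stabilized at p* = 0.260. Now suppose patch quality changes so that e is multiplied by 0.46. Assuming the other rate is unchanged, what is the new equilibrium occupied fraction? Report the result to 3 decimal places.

0.433

Balance m(1−p*) = e·p* gives m = e·p*/(1−p*) = 0.659×0.26000/0.74000 = 0.23154.
New p* = m/(m+e) = 0.23154/(0.23154+0.30314) = 0.43304.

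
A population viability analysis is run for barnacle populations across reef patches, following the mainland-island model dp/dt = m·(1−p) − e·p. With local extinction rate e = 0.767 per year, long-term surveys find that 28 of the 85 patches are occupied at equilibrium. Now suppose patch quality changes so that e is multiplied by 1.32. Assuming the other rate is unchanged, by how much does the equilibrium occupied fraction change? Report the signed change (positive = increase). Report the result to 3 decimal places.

Observed p* = 28/85 = 0.32941.
Balance m(1−p*) = e·p* gives m = e·p*/(1−p*) = 0.767×0.32941/0.67059 = 0.37677.
New p* = m/(m+e) = 0.37677/(0.37677+1.01244) = 0.27121.
Δp* = 0.27121 − 0.32941 = -0.05820.

-0.058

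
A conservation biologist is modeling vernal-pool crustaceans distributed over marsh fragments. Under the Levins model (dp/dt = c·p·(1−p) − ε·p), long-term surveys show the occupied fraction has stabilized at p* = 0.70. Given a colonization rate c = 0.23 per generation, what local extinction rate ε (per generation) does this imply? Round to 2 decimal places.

0.07

At equilibrium c(1−p*) = ε.
ε = 0.23 × (1 − 0.70) = 0.23 × 0.3000 = 0.0690.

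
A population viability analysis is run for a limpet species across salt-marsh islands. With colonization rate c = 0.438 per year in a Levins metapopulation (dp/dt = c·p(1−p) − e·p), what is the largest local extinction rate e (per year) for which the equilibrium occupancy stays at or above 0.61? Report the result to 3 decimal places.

0.171

1 − e/c ≥ 0.61 ⇒ e ≤ c(1 − 0.61) = 0.438 × 0.3900.
e_max = 0.1708.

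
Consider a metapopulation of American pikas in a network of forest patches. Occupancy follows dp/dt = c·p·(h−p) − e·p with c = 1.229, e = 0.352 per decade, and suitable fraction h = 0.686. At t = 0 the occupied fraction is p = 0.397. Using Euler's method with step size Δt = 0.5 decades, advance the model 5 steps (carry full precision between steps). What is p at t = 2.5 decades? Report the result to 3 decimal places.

0.399

Update rule: p ← p + [c·p·(h−p) − e·p]·Δt with Δt = 0.5.
  1  |  dp/dt·Δt = +0.000631  |  p_1 = 0.397631
  2  |  dp/dt·Δt = +0.000478  |  p_2 = 0.398110
  3  |  dp/dt·Δt = +0.000362  |  p_3 = 0.398471
  4  |  dp/dt·Δt = +0.000273  |  p_4 = 0.398745
  5  |  dp/dt·Δt = +0.000207  |  p_5 = 0.398951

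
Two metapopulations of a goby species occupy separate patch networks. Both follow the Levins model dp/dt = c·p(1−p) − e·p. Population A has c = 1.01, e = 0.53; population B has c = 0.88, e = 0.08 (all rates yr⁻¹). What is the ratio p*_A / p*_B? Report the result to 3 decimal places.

A: p*_A = 1 − 0.53/1.01 = 0.4752.
B: p*_B = 1 − 0.08/0.88 = 0.9091.
p*_A / p*_B = 0.4752/0.9091 = 0.5228.

0.523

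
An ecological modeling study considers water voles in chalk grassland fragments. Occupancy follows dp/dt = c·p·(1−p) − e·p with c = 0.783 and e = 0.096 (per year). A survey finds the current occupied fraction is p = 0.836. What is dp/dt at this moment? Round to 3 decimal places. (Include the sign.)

0.027

Colonization term: c·p·(1−p) = 0.783×0.836×0.1640 = 0.10735.
Extinction term: e·p = 0.08026.
dp/dt = 0.10735 − 0.08026 = 0.02710.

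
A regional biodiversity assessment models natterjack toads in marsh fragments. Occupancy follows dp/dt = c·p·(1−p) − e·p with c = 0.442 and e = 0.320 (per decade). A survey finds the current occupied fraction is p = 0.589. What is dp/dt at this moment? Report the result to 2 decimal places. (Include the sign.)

-0.08

Colonization term: c·p·(1−p) = 0.442×0.589×0.4110 = 0.10700.
Extinction term: e·p = 0.18848.
dp/dt = 0.10700 − 0.18848 = -0.08148.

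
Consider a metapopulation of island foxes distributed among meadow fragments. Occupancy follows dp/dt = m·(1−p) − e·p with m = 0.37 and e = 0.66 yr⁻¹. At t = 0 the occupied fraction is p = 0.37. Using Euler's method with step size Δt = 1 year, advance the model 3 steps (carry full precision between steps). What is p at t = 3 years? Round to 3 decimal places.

0.359

Update rule: p ← p + [m·(1−p) − e·p]·Δt with Δt = 1.
p: 0.37000 → 0.35890  (Δp = -0.01110)
p: 0.35890 → 0.35923  (Δp = +0.00033)
p: 0.35923 → 0.35922  (Δp = -0.00001)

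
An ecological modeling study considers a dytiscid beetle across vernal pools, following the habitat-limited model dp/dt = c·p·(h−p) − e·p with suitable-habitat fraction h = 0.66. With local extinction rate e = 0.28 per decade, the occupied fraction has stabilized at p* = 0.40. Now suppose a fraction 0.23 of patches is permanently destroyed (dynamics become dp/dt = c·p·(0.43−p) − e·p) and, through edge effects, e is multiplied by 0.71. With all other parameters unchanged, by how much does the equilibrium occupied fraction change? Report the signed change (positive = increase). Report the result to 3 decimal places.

Balance c(h−p*) = e gives c = e/(0.66 − 0.40000) = 0.28/0.26000 = 1.07692.
New p* = 0.43 − e/c = 0.43 − 0.19880/1.07692 = 0.24540.
Δp* = 0.24540 − 0.40000 = -0.15460.

-0.155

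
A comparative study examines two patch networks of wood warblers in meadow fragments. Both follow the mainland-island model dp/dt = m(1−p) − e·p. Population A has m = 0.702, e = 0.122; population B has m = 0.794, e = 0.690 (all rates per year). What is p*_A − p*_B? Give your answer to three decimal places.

0.317

A: p*_A = m/(m+e) = 0.702/0.8240 = 0.8519.
B: p*_B = 0.794/1.4840 = 0.5350.
p*_A − p*_B = 0.8519 − 0.5350 = 0.3169.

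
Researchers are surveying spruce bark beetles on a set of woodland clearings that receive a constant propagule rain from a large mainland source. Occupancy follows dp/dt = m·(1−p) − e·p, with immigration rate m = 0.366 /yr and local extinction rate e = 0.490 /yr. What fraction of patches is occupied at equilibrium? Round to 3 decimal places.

At equilibrium the propagule rain into empty patches balances local extinction: m(1−p*) = e·p*.
p* = m/(m+e) = 0.366/(0.366+0.490) = 0.366/0.8560 = 0.4276.

0.428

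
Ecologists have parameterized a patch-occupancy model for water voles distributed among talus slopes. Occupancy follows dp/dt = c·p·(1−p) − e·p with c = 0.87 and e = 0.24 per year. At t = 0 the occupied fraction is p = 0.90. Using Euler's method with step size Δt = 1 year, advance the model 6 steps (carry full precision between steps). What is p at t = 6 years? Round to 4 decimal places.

0.7244

Update rule: p ← p + [c·p·(1−p) − e·p]·Δt with Δt = 1.
p: 0.90000 → 0.76230  (Δp = -0.13770)
p: 0.76230 → 0.73699  (Δp = -0.02531)
p: 0.73699 → 0.72875  (Δp = -0.00824)
p: 0.72875 → 0.72583  (Δp = -0.00292)
p: 0.72583 → 0.72476  (Δp = -0.00107)
p: 0.72476 → 0.72437  (Δp = -0.00039)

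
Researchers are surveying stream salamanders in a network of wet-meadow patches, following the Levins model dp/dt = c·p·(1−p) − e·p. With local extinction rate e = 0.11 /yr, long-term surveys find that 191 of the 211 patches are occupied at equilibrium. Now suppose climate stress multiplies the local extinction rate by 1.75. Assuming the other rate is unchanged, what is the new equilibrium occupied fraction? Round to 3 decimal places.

0.834

Observed p* = 191/211 = 0.90521.
Balance c(1−p*) = e gives c = e/(1 − 0.90521) = 0.11/0.09479 = 1.16046.
New p* = 1 − e/c = 1 − 0.19250/1.16046 = 0.83412.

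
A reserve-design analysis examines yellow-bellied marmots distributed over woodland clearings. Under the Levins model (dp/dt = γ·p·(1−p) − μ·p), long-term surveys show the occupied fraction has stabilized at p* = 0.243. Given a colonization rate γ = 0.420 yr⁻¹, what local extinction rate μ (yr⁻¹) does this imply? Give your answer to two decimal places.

At equilibrium γ(1−p*) = μ.
μ = 0.420 × (1 − 0.243) = 0.420 × 0.7570 = 0.3179.

0.32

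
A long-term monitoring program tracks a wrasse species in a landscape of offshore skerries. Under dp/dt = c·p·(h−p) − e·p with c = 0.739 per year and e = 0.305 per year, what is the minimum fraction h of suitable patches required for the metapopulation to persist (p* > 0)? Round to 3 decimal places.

p* = h − e/c is positive only when h > e/c.
h_min = e/c = 0.305/0.739 = 0.4127.

0.413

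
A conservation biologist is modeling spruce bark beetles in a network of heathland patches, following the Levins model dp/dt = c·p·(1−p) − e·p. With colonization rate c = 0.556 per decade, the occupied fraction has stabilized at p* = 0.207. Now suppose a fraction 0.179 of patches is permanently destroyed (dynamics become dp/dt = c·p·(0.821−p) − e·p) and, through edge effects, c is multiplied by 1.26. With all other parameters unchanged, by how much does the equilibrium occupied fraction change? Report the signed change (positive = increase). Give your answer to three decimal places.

-0.015

Balance c(1−p*) = e gives e = 0.556×(1 − 0.20700) = 0.44091.
New p* = 0.821 − e/c = 0.821 − 0.44091/0.70056 = 0.19163.
Δp* = 0.19163 − 0.20700 = -0.01537.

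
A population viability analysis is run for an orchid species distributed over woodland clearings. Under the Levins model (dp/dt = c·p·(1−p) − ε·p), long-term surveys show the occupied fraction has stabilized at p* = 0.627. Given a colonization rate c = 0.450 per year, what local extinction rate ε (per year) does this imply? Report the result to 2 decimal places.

0.17

At equilibrium c(1−p*) = ε.
ε = 0.450 × (1 − 0.627) = 0.450 × 0.3730 = 0.1678.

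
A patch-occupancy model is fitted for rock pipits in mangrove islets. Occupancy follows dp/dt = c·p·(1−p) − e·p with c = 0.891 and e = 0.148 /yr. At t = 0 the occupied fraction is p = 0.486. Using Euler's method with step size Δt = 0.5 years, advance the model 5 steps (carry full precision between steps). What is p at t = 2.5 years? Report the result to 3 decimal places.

0.765

Update rule: p ← p + [c·p·(1−p) − e·p]·Δt with Δt = 0.5.
  1  |  dp/dt·Δt = +0.075324  |  p_1 = 0.561324
  2  |  dp/dt·Δt = +0.068162  |  p_2 = 0.629485
  3  |  dp/dt·Δt = +0.057324  |  p_3 = 0.686809
  4  |  dp/dt·Δt = +0.045004  |  p_4 = 0.731813
  5  |  dp/dt·Δt = +0.033281  |  p_5 = 0.765094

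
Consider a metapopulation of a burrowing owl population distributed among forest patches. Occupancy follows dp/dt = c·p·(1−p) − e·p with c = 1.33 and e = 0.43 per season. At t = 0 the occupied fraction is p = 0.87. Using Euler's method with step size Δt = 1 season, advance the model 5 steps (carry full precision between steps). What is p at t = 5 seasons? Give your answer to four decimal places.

Update rule: p ← p + [c·p·(1−p) − e·p]·Δt with Δt = 1.
step 1: Δp = -0.22368, p = 0.64632
step 2: Δp = +0.02611, p = 0.67243
step 3: Δp = +0.00381, p = 0.67624
step 4: Δp = +0.00041, p = 0.67665
step 5: Δp = +0.00004, p = 0.67669

0.6767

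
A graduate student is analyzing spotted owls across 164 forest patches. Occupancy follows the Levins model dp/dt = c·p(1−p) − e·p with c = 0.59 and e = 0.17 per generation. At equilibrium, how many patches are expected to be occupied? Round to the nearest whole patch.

117

p* = 1 − e/c = 1 − 0.17/0.59 = 0.7119.
Expected occupied patches = N × p* = 164 × 0.7119 = 116.75 ≈ 117.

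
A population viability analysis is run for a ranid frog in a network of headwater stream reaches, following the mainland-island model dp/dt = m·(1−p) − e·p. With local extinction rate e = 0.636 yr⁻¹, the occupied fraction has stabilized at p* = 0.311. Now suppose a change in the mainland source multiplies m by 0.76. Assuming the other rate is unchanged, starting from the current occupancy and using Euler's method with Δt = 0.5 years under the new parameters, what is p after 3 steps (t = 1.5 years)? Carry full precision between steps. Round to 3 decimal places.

0.266

Balance m(1−p*) = e·p* gives m = e·p*/(1−p*) = 0.636×0.31100/0.68900 = 0.28708.
Starting from p₀ = 0.31100; update p ← p + (dp/dt)·Δt with the new parameters.
  1  |  dp/dt·Δt = -0.023736  |  p_1 = 0.287264
  2  |  dp/dt·Δt = -0.013598  |  p_2 = 0.273666
  3  |  dp/dt·Δt = -0.007791  |  p_3 = 0.265876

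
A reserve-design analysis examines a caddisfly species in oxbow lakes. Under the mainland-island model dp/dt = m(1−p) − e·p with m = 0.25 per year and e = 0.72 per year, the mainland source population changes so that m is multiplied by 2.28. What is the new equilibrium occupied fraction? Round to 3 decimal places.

Before: p* = 0.25/(0.25+0.72) = 0.2577.
After: m = 0.57, e = 0.72; p* = 0.57/1.2900 = 0.4419.

0.442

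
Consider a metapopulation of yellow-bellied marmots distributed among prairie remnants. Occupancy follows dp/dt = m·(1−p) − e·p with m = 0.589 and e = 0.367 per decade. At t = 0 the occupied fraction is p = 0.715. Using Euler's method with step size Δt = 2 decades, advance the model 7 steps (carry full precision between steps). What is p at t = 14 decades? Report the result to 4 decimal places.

Update rule: p ← p + [m·(1−p) − e·p]·Δt with Δt = 2.
step 1: Δp = -0.18908, p = 0.52592
step 2: Δp = +0.17244, p = 0.69836
step 3: Δp = -0.15727, p = 0.54109
step 4: Δp = +0.14343, p = 0.68452
step 5: Δp = -0.13081, p = 0.55372
step 6: Δp = +0.11929, p = 0.67301
step 7: Δp = -0.10880, p = 0.56421

0.5642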